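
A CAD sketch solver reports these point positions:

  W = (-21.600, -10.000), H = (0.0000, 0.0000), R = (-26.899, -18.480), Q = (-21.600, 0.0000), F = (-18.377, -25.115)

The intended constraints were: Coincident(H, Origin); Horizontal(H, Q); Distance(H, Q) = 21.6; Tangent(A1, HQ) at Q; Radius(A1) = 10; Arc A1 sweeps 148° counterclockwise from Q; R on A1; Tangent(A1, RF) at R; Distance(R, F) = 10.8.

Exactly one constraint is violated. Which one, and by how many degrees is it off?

Tangent(A1, RF) at R — off by 5.90°.

H = (0.00, 0.00) ✓; H.y = 0.00, Q.y = 0.00 ✓; |HQ| = 21.60 ✓; ∠(WQ, QH) = 90.00° ✓; |WQ| = 10.00 ✓; bearing(W→R) − bearing(W→Q) = 148.0° ✓; |WR| = 9.999 ✓; ∠(WR, RF) = 95.90° ✗; |RF| = 10.80 ✓.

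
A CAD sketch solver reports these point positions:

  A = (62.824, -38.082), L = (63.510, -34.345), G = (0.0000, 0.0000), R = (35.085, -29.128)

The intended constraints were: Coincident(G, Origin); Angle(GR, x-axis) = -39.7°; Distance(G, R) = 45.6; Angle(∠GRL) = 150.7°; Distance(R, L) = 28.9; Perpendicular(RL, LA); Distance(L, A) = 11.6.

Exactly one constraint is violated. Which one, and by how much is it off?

Distance(L, A) = 11.6 — off by 7.80.

G = (0.00, 0.00) ✓; GR at -39.70° ✓; |GR| = 45.60 ✓; ∠GRL = 150.7° ✓; |RL| = 28.90 ✓; ∠(RL, LA) = 90.00° ✓; |LA| = 3.799 ✗.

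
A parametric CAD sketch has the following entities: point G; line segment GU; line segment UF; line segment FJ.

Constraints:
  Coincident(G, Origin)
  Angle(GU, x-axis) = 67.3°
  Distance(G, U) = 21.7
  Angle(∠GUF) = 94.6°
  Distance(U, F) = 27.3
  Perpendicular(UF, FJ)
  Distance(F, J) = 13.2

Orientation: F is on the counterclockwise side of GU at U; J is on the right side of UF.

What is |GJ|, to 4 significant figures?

45.35

G is at the origin; GU runs at 67.3° with length 21.7, so U = 21.7·(cos 67.3°, sin 67.3°) = (8.374, 20.02). ∠GUF = 94.6°, so UF runs at 67.3° + (180° − 94.6°) = 152.7° from the x-axis; with |UF| = 27.3, F = U + 27.3·(cos 152.7°, sin 152.7°) = (-15.89, 32.54). UF ⟂ FJ; with |FJ| = 13.2 on the right of UF, J = F + 13.2·(0.4586, 0.8886) = (-9.831, 44.27). Then |GJ| = |J − G| = 45.35.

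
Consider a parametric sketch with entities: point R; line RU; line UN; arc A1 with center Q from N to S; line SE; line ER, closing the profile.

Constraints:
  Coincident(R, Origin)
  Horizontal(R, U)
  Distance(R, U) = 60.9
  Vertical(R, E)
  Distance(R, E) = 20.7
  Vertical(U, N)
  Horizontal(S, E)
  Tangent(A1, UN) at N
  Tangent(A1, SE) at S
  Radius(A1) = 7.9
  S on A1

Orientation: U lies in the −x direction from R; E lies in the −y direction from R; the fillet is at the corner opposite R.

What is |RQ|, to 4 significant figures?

54.52

R is at the origin; R and U share the same y with |RU| = 60.9 and U on the −x side, so U = (-60.90, 0.000). RE is vertical with |RE| = 20.7 and E on the −y side, so E = (0.000, -20.70). The virtual corner opposite R is at (-60.90, -20.70). Tangency of A1 to UN means the radius QN is perpendicular to UN and the tangent condition forces QS to be normal to SE, with radius 7.9, so the center Q sits 7.9 in from both sides at Q = (-53.00, -12.80). Then |RQ| = |Q − R| = 54.52.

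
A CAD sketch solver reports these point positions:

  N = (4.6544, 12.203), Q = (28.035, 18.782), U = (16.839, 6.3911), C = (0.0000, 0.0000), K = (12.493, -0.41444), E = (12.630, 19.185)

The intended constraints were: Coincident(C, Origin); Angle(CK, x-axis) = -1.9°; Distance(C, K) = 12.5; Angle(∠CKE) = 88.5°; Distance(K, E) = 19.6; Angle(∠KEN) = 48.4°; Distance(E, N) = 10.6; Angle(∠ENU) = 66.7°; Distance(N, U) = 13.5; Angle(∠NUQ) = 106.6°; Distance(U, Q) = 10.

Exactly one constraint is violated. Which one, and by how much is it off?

Distance(U, Q) = 10 — off by 6.70.

C = (0.00, 0.00) ✓; CK at -1.900° ✓; |CK| = 12.50 ✓; ∠CKE = 88.50° ✓; |KE| = 19.60 ✓; ∠KEN = 48.40° ✓; |EN| = 10.60 ✓; ∠ENU = 66.70° ✓; |NU| = 13.50 ✓; ∠NUQ = 106.6° ✓; |UQ| = 16.70 ✗.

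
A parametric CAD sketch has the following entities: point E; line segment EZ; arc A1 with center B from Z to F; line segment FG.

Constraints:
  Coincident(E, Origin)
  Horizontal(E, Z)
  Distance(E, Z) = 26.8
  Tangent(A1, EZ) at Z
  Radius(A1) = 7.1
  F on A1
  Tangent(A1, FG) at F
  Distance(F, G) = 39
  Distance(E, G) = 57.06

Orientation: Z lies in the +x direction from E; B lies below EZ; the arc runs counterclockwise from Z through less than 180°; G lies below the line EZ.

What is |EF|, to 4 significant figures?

22.28

E is at the origin; E and Z share the same y with |EZ| = 26.8 and Z on the +x side, so Z = (26.80, 0.000). The tangent condition forces BZ to be normal to EZ, so B = Z + (0, -7.1) = (26.80, -7.100). Since BF ⟂ FG (tangency), |BG| = √(7.1² + 39.0²) = 39.64 regardless of where F sits on A1. So G lies on both circle(E, 57.06) and circle(B, 39.64); the below-EZ intersection is G = (33.54, -46.16). F is the foot of the tangent from G: F = (20.13, -9.540).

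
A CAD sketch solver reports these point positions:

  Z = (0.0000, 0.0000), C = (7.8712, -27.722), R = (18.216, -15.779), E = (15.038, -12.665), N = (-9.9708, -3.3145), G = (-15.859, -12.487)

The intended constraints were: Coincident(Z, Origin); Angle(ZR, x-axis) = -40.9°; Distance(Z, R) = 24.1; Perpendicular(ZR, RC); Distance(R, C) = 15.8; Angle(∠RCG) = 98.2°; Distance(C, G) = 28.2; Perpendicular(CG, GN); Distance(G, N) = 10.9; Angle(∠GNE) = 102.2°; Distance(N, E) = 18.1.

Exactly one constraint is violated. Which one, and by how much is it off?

Distance(N, E) = 18.1 — off by 8.60.

Z = (0.00, 0.00) ✓; ZR at -40.90° ✓; |ZR| = 24.10 ✓; ∠(ZR, RC) = 90.00° ✓; |RC| = 15.80 ✓; ∠RCG = 98.20° ✓; |CG| = 28.20 ✓; ∠(CG, GN) = 90.00° ✓; |GN| = 10.90 ✓; ∠GNE = 102.2° ✓; |NE| = 26.70 ✗.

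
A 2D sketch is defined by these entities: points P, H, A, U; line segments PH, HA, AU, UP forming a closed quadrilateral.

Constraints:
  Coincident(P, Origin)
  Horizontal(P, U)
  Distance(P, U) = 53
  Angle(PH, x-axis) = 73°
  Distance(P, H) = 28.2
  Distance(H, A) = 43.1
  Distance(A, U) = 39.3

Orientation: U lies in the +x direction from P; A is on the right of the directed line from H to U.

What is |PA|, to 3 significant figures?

22.7

Checks: PH at 73.00° ✓; |HA| = 43.10 ✓; |AU| = 39.30 ✓.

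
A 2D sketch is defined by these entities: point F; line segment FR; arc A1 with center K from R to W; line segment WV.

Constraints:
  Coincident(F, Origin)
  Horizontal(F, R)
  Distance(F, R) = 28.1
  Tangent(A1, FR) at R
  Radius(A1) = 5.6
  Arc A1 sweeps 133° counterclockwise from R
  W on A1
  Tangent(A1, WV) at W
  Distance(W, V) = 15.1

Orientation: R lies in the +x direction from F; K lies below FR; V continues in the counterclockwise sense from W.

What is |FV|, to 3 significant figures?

39.9

On A1, R sits at bearing 90° from K; a 133° counterclockwise sweep puts W at bearing 223°, so W = K + 5.6·(cos 223°, sin 223°) = (24.0, -9.42). The tangent condition forces KW to be normal to WV, so WV runs along (−sin 223°, cos 223°); with |WV| = 15.1, V = (34.3, -20.5). Then |FV| = |V − F| = 39.9.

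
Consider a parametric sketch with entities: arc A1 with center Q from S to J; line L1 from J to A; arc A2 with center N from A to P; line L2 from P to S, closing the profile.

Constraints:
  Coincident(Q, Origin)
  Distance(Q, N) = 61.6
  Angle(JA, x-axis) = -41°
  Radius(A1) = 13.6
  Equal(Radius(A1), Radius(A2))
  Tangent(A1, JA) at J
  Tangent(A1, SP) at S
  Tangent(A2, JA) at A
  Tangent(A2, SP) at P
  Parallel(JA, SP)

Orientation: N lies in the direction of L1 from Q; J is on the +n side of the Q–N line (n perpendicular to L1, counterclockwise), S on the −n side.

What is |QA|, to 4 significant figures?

63.08

Tangency of A1 to both parallel lines with radius 13.6 puts J and S at Q ± 13.6·n: J = (8.922, 10.26), S = (-8.922, -10.26). Equal radii place A and P the same way about N: A = N + 13.6·n = (55.41, -30.15), P = N − 13.6·n = (37.57, -50.68). Then |QA| = |A − Q| = 63.08.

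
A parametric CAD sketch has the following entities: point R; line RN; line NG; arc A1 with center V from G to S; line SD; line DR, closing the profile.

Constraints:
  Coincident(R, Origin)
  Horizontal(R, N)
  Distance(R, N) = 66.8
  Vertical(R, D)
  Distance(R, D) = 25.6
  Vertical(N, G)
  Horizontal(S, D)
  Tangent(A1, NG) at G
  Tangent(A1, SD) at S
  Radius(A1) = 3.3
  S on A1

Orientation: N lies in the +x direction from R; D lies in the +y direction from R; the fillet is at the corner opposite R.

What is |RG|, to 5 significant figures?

70.424

R is at the origin; R and N share the same y with |RN| = 66.8 and N on the +x side, so N = (66.800, 0.0000). R and D share the same x with |RD| = 25.6 and D on the +y side, so D = (0.0000, 25.600). The virtual corner opposite R is at (66.800, 25.600). The tangent condition forces VG to be normal to NG and A1 meets SD tangentially, so VS is at right angles to SD, with radius 3.3, so the center V sits 3.3 in from both sides at V = (63.500, 22.300). That places the tangent points at G = (66.800, 22.300) on NG and S = (63.500, 25.600) on SD. Then |RG| = |G − R| = 70.424.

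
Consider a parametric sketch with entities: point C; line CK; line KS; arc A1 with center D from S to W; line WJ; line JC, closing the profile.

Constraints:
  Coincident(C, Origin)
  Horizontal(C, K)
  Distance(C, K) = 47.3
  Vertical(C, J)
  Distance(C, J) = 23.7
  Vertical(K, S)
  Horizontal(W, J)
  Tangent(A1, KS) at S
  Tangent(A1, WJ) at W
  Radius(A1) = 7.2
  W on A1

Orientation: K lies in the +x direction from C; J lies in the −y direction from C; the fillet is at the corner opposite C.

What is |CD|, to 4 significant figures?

43.36

C is at the origin; C and K share the same y with |CK| = 47.3 and K on the +x side, so K = (47.30, 0.000). C and J share the same x with |CJ| = 23.7 and J on the −y side, so J = (0.000, -23.70). The virtual corner opposite C is at (47.30, -23.70). The tangent condition forces DS to be normal to KS and tangency of A1 to WJ means the radius DW is perpendicular to WJ, with radius 7.2, so the center D sits 7.2 in from both sides at D = (40.10, -16.50). Then |CD| = |D − C| = 43.36.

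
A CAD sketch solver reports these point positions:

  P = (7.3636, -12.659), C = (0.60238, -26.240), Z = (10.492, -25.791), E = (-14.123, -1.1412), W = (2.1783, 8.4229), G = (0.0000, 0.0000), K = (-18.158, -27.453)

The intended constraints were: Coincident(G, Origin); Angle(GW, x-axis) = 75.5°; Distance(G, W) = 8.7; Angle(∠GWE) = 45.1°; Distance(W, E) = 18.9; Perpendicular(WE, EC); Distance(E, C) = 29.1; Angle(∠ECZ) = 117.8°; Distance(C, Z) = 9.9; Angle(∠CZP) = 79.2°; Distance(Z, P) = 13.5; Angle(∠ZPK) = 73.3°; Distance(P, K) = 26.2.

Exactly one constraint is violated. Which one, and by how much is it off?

Distance(P, K) = 26.2 — off by 3.30.

G = (0.00, 0.00) ✓; GW at 75.50° ✓; |GW| = 8.700 ✓; ∠GWE = 45.10° ✓; |WE| = 18.90 ✓; ∠(WE, EC) = 90.00° ✓; |EC| = 29.10 ✓; ∠ECZ = 117.8° ✓; |CZ| = 9.900 ✓; ∠CZP = 79.20° ✓; |ZP| = 13.50 ✓; ∠ZPK = 73.30° ✓; |PK| = 29.50 ✗.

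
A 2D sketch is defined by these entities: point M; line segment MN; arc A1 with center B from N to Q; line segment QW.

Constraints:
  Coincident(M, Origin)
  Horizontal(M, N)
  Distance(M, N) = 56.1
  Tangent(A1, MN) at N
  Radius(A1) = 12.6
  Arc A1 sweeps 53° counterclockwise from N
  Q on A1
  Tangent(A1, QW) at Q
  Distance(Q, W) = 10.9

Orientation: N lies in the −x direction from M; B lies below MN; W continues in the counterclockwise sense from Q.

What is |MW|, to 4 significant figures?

74.01

M is at the origin; M and N share the same y with |MN| = 56.1 and N on the −x side, so N = (-56.10, 0.000). A1 meets MN tangentially, so BN is at right angles to MN, so B = N + (0, -12.6) = (-56.10, -12.60). On A1, N sits at bearing 90° from B; a 53° counterclockwise sweep puts Q at bearing 143°, so Q = B + 12.6·(cos 143°, sin 143°) = (-66.16, -5.017). The tangent condition forces BQ to be normal to QW, so QW runs along (−sin 143°, cos 143°); with |QW| = 10.9, W = (-72.72, -13.72). Then |MW| = |W − M| = 74.01.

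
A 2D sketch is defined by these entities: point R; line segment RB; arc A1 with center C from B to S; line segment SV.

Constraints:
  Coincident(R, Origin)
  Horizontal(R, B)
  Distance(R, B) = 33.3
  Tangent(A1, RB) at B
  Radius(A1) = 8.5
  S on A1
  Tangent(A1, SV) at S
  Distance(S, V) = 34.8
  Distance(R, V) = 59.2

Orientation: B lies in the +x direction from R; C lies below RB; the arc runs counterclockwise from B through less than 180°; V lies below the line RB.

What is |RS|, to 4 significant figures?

28.24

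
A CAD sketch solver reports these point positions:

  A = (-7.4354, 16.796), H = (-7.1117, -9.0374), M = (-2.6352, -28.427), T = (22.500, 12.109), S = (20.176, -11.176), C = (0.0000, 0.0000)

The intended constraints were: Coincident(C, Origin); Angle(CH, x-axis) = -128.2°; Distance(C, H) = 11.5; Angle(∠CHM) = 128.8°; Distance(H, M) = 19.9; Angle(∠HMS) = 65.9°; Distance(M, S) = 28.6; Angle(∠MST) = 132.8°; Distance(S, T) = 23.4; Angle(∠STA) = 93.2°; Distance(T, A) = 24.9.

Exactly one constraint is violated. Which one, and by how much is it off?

Distance(T, A) = 24.9 — off by 5.40.

C = (0.00, 0.00) ✓; CH at -128.2° ✓; |CH| = 11.50 ✓; ∠CHM = 128.8° ✓; |HM| = 19.90 ✓; ∠HMS = 65.90° ✓; |MS| = 28.60 ✓; ∠MST = 132.8° ✓; |ST| = 23.40 ✓; ∠STA = 93.20° ✓; |TA| = 30.30 ✗.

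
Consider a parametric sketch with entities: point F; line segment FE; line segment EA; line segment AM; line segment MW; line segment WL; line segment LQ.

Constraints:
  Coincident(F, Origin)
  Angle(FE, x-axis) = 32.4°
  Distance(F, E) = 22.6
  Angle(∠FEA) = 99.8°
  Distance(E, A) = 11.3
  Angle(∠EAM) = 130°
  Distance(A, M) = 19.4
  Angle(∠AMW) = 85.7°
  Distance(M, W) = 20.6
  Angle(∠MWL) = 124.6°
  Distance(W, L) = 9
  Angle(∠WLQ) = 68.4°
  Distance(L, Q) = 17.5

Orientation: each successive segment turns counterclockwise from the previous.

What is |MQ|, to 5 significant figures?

14.272

F is at the origin; FE runs at 32.4° with length 22.6, so E = (19.082, 12.110). ∠FEA = 99.8° gives EA at 112.60° from the x-axis; with |EA| = 11.3, A = (14.739, 22.542). ∠EAM = 130.0° gives AM at 162.60° from the x-axis; with |AM| = 19.4, M = (-3.7730, 28.343). ∠AMW = 85.7° gives MW at -103.10° from the x-axis; with |MW| = 20.6, W = (-8.4420, 8.2794). ∠MWL = 124.6° gives WL at -47.700° from the x-axis; with |WL| = 9.0, L = (-2.3849, 1.6228). ∠WLQ = 68.4° gives LQ at 63.900° from the x-axis; with |LQ| = 17.5, Q = (5.3140, 17.338). Then |MQ| = |Q − M| = 14.272.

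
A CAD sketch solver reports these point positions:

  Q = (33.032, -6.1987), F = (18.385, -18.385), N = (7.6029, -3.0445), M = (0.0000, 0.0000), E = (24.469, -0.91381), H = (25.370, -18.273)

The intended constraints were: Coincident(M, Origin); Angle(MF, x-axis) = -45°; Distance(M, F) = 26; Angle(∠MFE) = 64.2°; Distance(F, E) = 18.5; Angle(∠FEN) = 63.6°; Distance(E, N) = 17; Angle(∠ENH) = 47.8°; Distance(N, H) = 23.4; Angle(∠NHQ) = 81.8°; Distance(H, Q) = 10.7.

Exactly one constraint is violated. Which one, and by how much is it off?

Distance(H, Q) = 10.7 — off by 3.60.

M = (0.00, 0.00) ✓; MF at -45.00° ✓; |MF| = 26.00 ✓; ∠MFE = 64.20° ✓; |FE| = 18.50 ✓; ∠FEN = 63.60° ✓; |EN| = 17.00 ✓; ∠ENH = 47.80° ✓; |NH| = 23.40 ✓; ∠NHQ = 81.80° ✓; |HQ| = 14.30 ✗.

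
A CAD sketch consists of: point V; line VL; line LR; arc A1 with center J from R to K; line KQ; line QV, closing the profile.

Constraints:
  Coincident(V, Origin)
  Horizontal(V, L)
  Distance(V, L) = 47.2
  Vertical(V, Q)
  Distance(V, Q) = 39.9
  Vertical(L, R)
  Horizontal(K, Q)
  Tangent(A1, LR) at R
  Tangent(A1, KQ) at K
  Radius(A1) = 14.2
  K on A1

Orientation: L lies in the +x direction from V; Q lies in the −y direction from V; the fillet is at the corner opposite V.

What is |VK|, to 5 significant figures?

51.778

V is at the origin; V and L share the same y with |VL| = 47.2 and L on the +x side, so L = (47.200, 0.0000). V and Q share the same x with |VQ| = 39.9 and Q on the −y side, so Q = (0.0000, -39.900). The virtual corner opposite V is at (47.200, -39.900). Since A1 is tangent to LR there, JR ⟂ LR and A1 meets KQ tangentially, so JK is at right angles to KQ, with radius 14.2, so the center J sits 14.2 in from both sides at J = (33.000, -25.700). That places the tangent points at R = (47.200, -25.700) on LR and K = (33.000, -39.900) on KQ. Then |VK| = |K − V| = 51.778.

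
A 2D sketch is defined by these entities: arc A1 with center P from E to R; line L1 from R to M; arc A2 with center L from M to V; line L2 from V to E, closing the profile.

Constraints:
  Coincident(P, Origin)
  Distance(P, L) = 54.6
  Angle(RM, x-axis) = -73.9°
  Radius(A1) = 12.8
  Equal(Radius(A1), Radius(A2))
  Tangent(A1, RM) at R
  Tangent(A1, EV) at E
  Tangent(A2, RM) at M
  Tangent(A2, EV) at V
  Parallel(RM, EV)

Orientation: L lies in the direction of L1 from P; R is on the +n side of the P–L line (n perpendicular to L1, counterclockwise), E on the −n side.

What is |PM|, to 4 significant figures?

56.08

The slot axis is L1's direction at -73.9°, so u = (cos -73.9°, sin -73.9°) = (0.2773, -0.9608) and n = (−sin -73.9°, cos -73.9°) = (0.9608, 0.2773). P is at the origin and L lies 54.6 along u from P, so L = 54.6·u = (15.14, -52.46). Tangency of A1 to both parallel lines with radius 12.8 puts R and E at P ± 12.8·n: R = (12.30, 3.550), E = (-12.30, -3.550). Equal radii place M and V the same way about L: M = L + 12.8·n = (27.44, -48.91), V = L − 12.8·n = (2.843, -56.01). Then |PM| = |M − P| = 56.08.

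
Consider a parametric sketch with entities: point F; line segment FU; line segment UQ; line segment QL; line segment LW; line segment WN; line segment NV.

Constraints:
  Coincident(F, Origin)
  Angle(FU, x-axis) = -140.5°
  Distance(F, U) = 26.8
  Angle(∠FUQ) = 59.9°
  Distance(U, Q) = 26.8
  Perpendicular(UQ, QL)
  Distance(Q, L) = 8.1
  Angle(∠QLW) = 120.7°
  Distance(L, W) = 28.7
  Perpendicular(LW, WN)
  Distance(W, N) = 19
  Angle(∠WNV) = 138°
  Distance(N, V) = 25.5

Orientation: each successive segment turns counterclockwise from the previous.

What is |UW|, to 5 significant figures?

22.851

UQ ⟂ QL, so QL runs at 69.600°; with |QL| = 8.1, L = (7.2631, -18.797). ∠QLW = 120.7° gives LW at 128.90° from the x-axis; with |LW| = 28.7, W = (-10.759, 3.5389). Then |UW| = |W − U| = 22.851.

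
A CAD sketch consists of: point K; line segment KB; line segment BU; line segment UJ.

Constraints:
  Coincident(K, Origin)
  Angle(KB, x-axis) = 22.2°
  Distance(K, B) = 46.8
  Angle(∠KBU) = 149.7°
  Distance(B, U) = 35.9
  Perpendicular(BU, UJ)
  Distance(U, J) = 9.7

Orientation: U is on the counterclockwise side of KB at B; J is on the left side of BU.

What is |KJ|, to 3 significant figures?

77.6

K is at the origin; KB runs at 22.2° with length 46.8, so B = 46.8·(cos 22.2°, sin 22.2°) = (43.3, 17.7). ∠KBU = 149.7°, so BU runs at 22.2° + (180° − 149.7°) = 52.5° from the x-axis; with |BU| = 35.9, U = B + 35.9·(cos 52.5°, sin 52.5°) = (65.2, 46.2). The perpendicularity gives UJ at right angles to BU; with |UJ| = 9.7 on the left of BU, J = U + 9.7·(-0.793, 0.609) = (57.5, 52.1). Then |KJ| = |J − K| = 77.6.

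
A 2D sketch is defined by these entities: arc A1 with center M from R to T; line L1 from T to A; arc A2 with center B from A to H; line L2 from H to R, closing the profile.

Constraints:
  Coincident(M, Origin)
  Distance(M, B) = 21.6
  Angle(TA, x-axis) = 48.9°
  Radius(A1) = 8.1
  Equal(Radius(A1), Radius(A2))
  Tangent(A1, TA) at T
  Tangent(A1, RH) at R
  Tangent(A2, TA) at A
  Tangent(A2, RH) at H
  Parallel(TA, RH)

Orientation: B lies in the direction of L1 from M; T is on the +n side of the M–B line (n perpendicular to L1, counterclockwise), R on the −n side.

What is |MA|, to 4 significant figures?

23.07

Tangency of A1 to both parallel lines with radius 8.1 puts T and R at M ± 8.1·n: T = (-6.104, 5.325), R = (6.104, -5.325). Equal radii place A and H the same way about B: A = B + 8.1·n = (8.095, 21.60), H = B − 8.1·n = (20.30, 10.95). Then |MA| = |A − M| = 23.07.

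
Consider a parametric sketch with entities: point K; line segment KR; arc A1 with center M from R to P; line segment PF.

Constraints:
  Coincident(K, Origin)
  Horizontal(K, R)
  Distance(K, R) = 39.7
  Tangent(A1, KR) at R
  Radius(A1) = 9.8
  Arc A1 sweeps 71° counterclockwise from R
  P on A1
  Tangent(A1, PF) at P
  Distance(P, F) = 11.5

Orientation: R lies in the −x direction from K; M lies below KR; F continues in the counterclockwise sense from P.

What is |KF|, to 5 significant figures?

55.534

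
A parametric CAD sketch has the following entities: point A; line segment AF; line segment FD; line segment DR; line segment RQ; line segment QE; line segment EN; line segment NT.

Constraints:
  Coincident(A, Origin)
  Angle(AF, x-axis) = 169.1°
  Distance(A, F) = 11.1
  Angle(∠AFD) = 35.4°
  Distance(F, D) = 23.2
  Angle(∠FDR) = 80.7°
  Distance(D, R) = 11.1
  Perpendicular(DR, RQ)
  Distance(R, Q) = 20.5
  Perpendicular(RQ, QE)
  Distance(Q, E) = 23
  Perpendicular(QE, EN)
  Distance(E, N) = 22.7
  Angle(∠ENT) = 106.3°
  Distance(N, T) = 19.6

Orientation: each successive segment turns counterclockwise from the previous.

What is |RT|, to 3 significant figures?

8.77

A is at the origin; AF runs at 169.1° with length 11.1, so F = (-10.9, 2.10). ∠AFD = 35.4° gives FD at -46.3° from the x-axis; with |FD| = 23.2, D = (5.13, -14.7). ∠FDR = 80.7° gives DR at 53.0° from the x-axis; with |DR| = 11.1, R = (11.8, -5.81). DR is perpendicular to RQ, so RQ runs at 143°; with |RQ| = 20.5, Q = (-4.56, 6.53). RQ is perpendicular to QE, so QE runs at -127°; with |QE| = 23.0, E = (-18.4, -11.8). QE is perpendicular to EN, so EN runs at -37.0°; with |EN| = 22.7, N = (-0.276, -25.5). ∠ENT = 106.3° gives NT at 36.7° from the x-axis; with |NT| = 19.6, T = (15.4, -13.8). Then |RT| = |T − R| = 8.77.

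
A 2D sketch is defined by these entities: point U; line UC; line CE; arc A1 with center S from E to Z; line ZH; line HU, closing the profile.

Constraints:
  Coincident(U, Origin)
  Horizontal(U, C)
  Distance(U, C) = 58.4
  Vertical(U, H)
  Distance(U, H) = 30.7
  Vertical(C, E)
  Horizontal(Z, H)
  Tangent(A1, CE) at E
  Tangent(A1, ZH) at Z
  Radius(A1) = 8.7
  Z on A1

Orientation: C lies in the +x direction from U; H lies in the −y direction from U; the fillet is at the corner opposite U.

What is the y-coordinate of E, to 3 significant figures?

-22.0

U is at the origin; U and C share the same y with |UC| = 58.4 and C on the +x side, so C = (58.4, 0.00). U and H share the same x with |UH| = 30.7 and H on the −y side, so H = (0.00, -30.7). The virtual corner opposite U is at (58.4, -30.7). A1 meets CE tangentially, so SE is at right angles to CE and A1 meets ZH tangentially, so SZ is at right angles to ZH, with radius 8.7, so the center S sits 8.7 in from both sides at S = (49.7, -22.0). That places the tangent points at E = (58.4, -22.0) on CE and Z = (49.7, -30.7) on ZH. So E.y = -22.0.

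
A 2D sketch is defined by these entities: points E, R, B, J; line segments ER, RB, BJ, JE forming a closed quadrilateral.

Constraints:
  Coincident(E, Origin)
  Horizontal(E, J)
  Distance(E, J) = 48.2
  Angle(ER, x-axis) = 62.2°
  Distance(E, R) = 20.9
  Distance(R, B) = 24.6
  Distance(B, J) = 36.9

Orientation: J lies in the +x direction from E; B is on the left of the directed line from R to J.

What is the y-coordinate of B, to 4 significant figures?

32.20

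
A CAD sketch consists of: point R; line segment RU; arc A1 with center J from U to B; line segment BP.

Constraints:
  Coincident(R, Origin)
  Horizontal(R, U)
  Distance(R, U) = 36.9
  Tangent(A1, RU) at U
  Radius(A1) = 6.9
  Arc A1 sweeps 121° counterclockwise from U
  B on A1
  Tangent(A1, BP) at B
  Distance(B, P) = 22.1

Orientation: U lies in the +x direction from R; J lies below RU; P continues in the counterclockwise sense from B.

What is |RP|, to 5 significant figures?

51.568

On A1, U sits at bearing 90° from J; a 121° counterclockwise sweep puts B at bearing 211°, so B = J + 6.9·(cos 211°, sin 211°) = (30.986, -10.454). A1 meets BP tangentially, so JB is at right angles to BP, so BP runs along (−sin 211°, cos 211°); with |BP| = 22.1, P = (42.368, -29.397). Then |RP| = |P − R| = 51.568.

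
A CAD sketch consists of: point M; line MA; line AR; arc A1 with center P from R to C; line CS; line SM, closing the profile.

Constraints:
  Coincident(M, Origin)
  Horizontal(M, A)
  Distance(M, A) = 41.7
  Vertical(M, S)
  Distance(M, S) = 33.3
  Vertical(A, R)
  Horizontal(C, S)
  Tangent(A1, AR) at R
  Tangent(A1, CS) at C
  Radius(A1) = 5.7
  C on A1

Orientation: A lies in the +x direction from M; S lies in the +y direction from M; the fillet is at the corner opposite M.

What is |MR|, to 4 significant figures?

50.01

M is at the origin; M and A share the same y with |MA| = 41.7 and A on the +x side, so A = (41.70, 0.000). M and S share the same x with |MS| = 33.3 and S on the +y side, so S = (0.000, 33.30). The virtual corner opposite M is at (41.70, 33.30). The tangent condition forces PR to be normal to AR and A1 meets CS tangentially, so PC is at right angles to CS, with radius 5.7, so the center P sits 5.7 in from both sides at P = (36.00, 27.60). That places the tangent points at R = (41.70, 27.60) on AR and C = (36.00, 33.30) on CS. Then |MR| = |R − M| = 50.01.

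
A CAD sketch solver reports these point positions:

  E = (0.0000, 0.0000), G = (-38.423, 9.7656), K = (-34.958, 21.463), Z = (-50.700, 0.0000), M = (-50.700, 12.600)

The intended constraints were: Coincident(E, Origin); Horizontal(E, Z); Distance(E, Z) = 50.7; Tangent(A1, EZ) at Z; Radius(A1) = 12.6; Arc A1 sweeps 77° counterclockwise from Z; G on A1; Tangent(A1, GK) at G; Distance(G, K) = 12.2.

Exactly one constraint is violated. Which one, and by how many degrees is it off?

Tangent(A1, GK) at G — off by 3.50°.

E = (0.00, 0.00) ✓; E.y = 0.00, Z.y = 0.00 ✓; |EZ| = 50.70 ✓; ∠(MZ, ZE) = 90.00° ✓; |MZ| = 12.60 ✓; bearing(M→G) − bearing(M→Z) = 77.00° ✓; |MG| = 12.60 ✓; ∠(MG, GK) = 93.50° ✗; |GK| = 12.20 ✓.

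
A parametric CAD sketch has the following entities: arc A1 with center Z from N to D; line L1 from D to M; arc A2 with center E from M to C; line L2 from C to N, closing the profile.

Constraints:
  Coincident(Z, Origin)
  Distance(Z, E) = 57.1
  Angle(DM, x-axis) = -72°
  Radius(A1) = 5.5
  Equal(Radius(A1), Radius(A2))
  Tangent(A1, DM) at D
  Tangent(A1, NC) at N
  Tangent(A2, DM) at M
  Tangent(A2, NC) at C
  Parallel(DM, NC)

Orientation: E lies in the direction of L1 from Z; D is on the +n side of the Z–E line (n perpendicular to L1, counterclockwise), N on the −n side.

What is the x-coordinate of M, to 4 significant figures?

22.88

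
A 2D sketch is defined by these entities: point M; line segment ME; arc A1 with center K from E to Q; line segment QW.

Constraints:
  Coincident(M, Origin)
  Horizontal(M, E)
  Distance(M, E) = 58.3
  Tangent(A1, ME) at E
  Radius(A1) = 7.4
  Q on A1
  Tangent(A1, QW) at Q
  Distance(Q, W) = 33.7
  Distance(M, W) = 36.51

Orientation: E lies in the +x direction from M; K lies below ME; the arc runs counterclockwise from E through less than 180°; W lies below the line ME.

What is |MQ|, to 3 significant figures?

53.5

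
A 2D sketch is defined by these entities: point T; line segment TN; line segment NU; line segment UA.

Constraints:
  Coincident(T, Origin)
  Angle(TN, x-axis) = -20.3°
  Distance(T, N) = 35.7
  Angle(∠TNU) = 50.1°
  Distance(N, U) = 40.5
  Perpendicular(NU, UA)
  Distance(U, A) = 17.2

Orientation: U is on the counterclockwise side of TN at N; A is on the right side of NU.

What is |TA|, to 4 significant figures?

47.94

T is at the origin; TN runs at -20.3° with length 35.7, so N = 35.7·(cos -20.3°, sin -20.3°) = (33.48, -12.39). ∠TNU = 50.1°, so NU runs at -20.3° + (180° − 50.1°) = 109.6° from the x-axis; with |NU| = 40.5, U = N + 40.5·(cos 109.6°, sin 109.6°) = (19.90, 25.77). NU is perpendicular to UA; with |UA| = 17.2 on the right of NU, A = U + 17.2·(0.9421, 0.3355) = (36.10, 31.54). Then |TA| = |A − T| = 47.94.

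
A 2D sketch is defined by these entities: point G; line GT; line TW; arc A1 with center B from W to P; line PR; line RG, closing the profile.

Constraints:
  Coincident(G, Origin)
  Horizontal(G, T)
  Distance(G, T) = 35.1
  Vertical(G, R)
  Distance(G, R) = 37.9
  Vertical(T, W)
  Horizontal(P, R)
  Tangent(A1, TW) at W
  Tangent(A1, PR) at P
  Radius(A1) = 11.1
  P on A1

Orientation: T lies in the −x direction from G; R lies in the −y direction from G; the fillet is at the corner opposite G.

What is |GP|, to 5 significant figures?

44.860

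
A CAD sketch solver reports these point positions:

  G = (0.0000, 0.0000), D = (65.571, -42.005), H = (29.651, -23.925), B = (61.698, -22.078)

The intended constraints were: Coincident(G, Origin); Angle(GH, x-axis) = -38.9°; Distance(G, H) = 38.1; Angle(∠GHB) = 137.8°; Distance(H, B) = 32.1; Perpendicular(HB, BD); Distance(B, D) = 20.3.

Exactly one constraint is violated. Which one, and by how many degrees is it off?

Perpendicular(HB, BD) — off by 7.70°.

G = (0.00, 0.00) ✓; GH at -38.90° ✓; |GH| = 38.10 ✓; ∠GHB = 137.8° ✓; |HB| = 32.10 ✓; ∠(HB, BD) = 82.30° ✗; |BD| = 20.30 ✓.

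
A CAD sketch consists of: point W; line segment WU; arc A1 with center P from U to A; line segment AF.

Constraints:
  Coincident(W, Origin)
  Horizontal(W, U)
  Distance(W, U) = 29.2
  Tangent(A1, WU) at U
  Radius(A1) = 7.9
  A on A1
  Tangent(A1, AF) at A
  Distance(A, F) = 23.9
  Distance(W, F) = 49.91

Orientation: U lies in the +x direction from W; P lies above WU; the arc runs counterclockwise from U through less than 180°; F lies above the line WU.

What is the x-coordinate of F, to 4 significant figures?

39.07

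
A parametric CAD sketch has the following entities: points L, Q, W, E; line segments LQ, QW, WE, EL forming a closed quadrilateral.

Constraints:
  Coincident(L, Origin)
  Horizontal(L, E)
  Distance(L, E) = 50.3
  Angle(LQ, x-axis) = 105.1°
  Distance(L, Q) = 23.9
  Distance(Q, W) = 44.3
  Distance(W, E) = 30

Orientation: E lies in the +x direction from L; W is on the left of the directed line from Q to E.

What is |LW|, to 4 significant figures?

46.69

L is at the origin; LE is horizontal with |LE| = 50.3 and E in +x, so E = (50.3, 0). LQ runs at 105.1° with |LQ| = 23.9, so Q = (-6.226, 23.07). W is determined by |QW| = 44.3 and |WE| = 30.0 together: it lies at the intersection of circle(Q, 44.3) and circle(E, 30.0). With |QE| = 61.05, the foot of the radical line on QE is 39.23 from Q and the perpendicular offset is √(44.3² − 39.23²) = 20.58. Taking the left-of-QE solution: W = (37.87, 27.30).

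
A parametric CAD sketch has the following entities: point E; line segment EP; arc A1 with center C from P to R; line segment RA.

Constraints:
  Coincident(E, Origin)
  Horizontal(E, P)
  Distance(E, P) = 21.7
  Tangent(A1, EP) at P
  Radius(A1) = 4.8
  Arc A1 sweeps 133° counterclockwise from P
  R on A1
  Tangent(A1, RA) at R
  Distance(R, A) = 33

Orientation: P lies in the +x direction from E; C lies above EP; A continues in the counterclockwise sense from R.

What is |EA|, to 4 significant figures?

32.32

E is at the origin; E and P share the same y with |EP| = 21.7 and P on the +x side, so P = (21.70, 0.000). A1 meets EP tangentially, so CP is at right angles to EP, so C = P + (0, 4.8) = (21.70, 4.800). On A1, P sits at bearing -90° from C; a 133° counterclockwise sweep puts R at bearing 43°, so R = C + 4.8·(cos 43°, sin 43°) = (25.21, 8.074). Since A1 is tangent to RA there, CR ⟂ RA, so RA runs along (−sin 43°, cos 43°); with |RA| = 33.0, A = (2.705, 32.21). Then |EA| = |A − E| = 32.32.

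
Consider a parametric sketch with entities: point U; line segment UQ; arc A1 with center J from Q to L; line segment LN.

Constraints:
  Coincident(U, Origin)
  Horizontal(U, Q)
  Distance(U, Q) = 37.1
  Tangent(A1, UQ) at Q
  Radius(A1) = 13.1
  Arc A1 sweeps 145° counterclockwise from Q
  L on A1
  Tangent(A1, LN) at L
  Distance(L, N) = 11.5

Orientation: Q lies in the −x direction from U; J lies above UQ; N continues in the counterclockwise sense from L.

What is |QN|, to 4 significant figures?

30.49

On A1, Q sits at bearing -90° from J; a 145° counterclockwise sweep puts L at bearing 55°, so L = J + 13.1·(cos 55°, sin 55°) = (-29.59, 23.83). Tangency of A1 to LN means the radius JL is perpendicular to LN, so LN runs along (−sin 55°, cos 55°); with |LN| = 11.5, N = (-39.01, 30.43). Then |QN| = |N − Q| = 30.49.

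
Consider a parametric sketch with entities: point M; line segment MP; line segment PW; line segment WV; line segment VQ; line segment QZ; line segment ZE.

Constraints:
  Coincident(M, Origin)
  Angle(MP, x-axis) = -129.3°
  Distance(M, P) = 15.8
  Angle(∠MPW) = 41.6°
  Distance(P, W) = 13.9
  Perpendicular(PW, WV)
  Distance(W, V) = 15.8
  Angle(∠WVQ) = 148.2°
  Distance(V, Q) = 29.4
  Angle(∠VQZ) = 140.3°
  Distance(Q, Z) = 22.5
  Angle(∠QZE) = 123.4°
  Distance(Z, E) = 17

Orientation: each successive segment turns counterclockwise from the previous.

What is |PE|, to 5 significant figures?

52.151

∠VQZ = 140.3° gives QZ at 170.60° from the x-axis; with |QZ| = 22.5, Z = (-40.229, 31.470). ∠QZE = 123.4° gives ZE at -132.80° from the x-axis; with |ZE| = 17.0, E = (-51.779, 18.996). Then |PE| = |E − P| = 52.151.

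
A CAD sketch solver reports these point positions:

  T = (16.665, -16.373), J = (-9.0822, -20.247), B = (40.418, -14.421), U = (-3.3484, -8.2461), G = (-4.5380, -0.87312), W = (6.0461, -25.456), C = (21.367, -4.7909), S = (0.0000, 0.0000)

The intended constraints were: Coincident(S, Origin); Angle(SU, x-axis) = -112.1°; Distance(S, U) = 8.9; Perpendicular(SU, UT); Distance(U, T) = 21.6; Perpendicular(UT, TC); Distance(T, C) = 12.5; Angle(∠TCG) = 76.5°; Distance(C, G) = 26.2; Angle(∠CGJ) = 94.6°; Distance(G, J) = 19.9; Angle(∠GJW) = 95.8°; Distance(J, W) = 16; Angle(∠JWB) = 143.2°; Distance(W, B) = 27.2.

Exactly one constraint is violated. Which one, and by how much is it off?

Distance(W, B) = 27.2 — off by 8.90.

S = (0.00, 0.00) ✓; SU at -112.1° ✓; |SU| = 8.900 ✓; ∠(SU, UT) = 90.00° ✓; |UT| = 21.60 ✓; ∠(UT, TC) = 90.00° ✓; |TC| = 12.50 ✓; ∠TCG = 76.50° ✓; |CG| = 26.20 ✓; ∠CGJ = 94.60° ✓; |GJ| = 19.90 ✓; ∠GJW = 95.80° ✓; |JW| = 16.00 ✓; ∠JWB = 143.2° ✓; |WB| = 36.10 ✗.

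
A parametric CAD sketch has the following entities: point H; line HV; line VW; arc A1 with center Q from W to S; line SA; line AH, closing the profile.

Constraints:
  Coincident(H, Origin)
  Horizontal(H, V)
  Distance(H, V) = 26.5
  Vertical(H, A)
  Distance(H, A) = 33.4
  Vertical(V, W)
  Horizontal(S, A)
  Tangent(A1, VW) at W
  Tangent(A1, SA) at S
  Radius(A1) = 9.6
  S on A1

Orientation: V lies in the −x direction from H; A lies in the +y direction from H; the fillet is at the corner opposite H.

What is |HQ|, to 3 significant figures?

29.2

HA is vertical with |HA| = 33.4 and A on the +y side, so A = (0.00, 33.4). The virtual corner opposite H is at (-26.5, 33.4). The tangent condition forces QW to be normal to VW and tangency of A1 to SA means the radius QS is perpendicular to SA, with radius 9.6, so the center Q sits 9.6 in from both sides at Q = (-16.9, 23.8). Then |HQ| = |Q − H| = 29.2.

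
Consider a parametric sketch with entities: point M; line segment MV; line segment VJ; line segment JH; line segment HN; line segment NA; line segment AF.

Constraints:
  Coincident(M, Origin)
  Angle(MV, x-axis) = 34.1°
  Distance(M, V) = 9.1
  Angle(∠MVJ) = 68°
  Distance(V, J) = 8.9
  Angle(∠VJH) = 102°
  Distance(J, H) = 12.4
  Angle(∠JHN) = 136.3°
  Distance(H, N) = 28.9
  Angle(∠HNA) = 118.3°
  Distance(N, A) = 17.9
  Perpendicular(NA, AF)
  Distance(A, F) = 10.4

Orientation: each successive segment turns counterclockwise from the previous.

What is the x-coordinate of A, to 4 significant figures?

5.557

M is at the origin; MV runs at 34.1° with length 9.1, so V = (7.535, 5.102). ∠MVJ = 68.0° gives VJ at 146.1° from the x-axis; with |VJ| = 8.9, J = (0.1482, 10.07). ∠VJH = 102.0° gives JH at -135.9° from the x-axis; with |JH| = 12.4, H = (-8.757, 1.436). ∠JHN = 136.3° gives HN at -92.20° from the x-axis; with |HN| = 28.9, N = (-9.866, -27.44). ∠HNA = 118.3° gives NA at -30.50° from the x-axis; with |NA| = 17.9, A = (5.557, -36.53). So A.x = 5.557.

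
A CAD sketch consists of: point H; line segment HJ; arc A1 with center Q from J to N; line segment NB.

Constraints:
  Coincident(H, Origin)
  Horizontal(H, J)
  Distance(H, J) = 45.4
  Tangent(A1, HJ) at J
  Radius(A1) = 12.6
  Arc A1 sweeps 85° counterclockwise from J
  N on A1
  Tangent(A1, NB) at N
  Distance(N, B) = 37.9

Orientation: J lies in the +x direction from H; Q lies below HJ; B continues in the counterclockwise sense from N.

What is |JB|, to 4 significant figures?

51.75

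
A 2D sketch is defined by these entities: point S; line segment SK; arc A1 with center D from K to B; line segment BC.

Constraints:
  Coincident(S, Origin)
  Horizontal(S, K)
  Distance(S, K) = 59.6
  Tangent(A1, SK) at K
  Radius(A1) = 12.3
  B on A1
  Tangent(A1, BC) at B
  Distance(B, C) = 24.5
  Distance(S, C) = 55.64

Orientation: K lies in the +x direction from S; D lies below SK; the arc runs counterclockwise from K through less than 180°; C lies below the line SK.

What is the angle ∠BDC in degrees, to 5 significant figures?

63.341°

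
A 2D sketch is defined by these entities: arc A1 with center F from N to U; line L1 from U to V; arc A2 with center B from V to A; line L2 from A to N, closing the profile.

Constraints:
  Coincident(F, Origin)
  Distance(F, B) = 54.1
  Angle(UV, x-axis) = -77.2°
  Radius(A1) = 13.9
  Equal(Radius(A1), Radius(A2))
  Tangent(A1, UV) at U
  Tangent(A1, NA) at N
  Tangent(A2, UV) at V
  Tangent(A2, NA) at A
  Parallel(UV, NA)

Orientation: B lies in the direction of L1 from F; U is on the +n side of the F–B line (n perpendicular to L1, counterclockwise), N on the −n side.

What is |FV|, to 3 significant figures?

55.9

The slot axis is L1's direction at -77.2°, so u = (cos -77.2°, sin -77.2°) = (0.222, -0.975) and n = (−sin -77.2°, cos -77.2°) = (0.975, 0.222). F is at the origin and B lies 54.1 along u from F, so B = 54.1·u = (12.0, -52.8). Tangency of A1 to both parallel lines with radius 13.9 puts U and N at F ± 13.9·n: U = (13.6, 3.08), N = (-13.6, -3.08). Equal radii place V and A the same way about B: V = B + 13.9·n = (25.5, -49.7), A = B − 13.9·n = (-1.57, -55.8). Then |FV| = |V − F| = 55.9.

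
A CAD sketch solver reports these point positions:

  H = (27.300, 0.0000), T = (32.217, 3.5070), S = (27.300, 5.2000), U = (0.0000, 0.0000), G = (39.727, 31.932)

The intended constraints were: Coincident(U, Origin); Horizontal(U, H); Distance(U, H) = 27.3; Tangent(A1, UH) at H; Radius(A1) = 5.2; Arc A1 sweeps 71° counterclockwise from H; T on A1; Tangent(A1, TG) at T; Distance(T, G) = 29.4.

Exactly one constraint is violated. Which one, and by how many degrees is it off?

Tangent(A1, TG) at T — off by 4.20°.

U = (0.00, 0.00) ✓; U.y = 0.00, H.y = 0.00 ✓; |UH| = 27.30 ✓; ∠(SH, HU) = 90.00° ✓; |SH| = 5.200 ✓; bearing(S→T) − bearing(S→H) = 71.00° ✓; |ST| = 5.200 ✓; ∠(ST, TG) = 85.80° ✗; |TG| = 29.40 ✓.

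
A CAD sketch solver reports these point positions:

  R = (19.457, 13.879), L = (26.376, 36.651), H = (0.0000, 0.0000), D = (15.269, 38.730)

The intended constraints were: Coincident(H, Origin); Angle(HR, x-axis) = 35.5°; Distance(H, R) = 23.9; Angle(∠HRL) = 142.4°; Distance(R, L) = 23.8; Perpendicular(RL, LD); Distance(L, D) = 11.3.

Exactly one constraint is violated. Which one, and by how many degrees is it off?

Perpendicular(RL, LD) — off by 6.30°.

H = (0.00, 0.00) ✓; HR at 35.50° ✓; |HR| = 23.90 ✓; ∠HRL = 142.4° ✓; |RL| = 23.80 ✓; ∠(RL, LD) = 96.30° ✗; |LD| = 11.30 ✓.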